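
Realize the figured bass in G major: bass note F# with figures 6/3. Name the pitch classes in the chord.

A third above F# in this key is A.
A sixth above F# in this key is D.
Together with the bass F#, this spells D major in first inversion.

F#, A, D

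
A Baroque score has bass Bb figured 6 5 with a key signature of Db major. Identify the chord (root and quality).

The figures 6 5 indicate a seventh chord in first inversion.
In first inversion the root lies a sixth above the bass: a sixth above Bb in Db major is Gb.
The chord tones are Bb, Db, F, Gb, giving Gb major seventh.

Gb major seventh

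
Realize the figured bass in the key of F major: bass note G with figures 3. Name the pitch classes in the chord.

G, Bb, D

The written figures 3 are shorthand for 5/3: the 5 is implied.
A third above G in this key is Bb.
A fifth above G in this key is D.
Together with the bass G, this spells G minor in root position.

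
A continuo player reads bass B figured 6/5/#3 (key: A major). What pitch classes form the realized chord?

A third above B in this key is D, raised to D# by the sharp.
A fifth above B in this key is F#.
A sixth above B in this key is G#.
Together with the bass B, this spells G# minor seventh in first inversion.

B, D#, F#, G#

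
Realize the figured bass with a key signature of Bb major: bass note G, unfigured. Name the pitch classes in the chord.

G, Bb, D

An unfigured bass implies 5/3.
A third above G in this key is Bb.
A fifth above G in this key is D.
Together with the bass G, this spells G minor in root position.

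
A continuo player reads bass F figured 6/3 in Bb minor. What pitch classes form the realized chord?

F, Ab, Db

A third above F in this key is Ab.
A sixth above F in this key is Db.
Together with the bass F, this spells Db major in first inversion.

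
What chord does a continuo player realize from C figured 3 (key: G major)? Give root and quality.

The figures 3 indicate a triad in root position.
In root position the bass is the root, so the root is C.
The chord tones are C, E, G, giving C major.

C major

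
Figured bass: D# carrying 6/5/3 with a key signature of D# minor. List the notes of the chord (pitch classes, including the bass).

D#, F#, A#, B

A third above D# in this key is F#.
A fifth above D# in this key is A#.
A sixth above D# in this key is B.
Together with the bass D#, this spells B major seventh in first inversion.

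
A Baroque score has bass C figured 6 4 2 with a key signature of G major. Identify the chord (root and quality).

The figures 6 4 2 indicate a seventh chord in third inversion.
In third inversion the root lies a second above the bass: a second above C in G major is D.
The chord tones are C, D, F#, A, giving D dominant seventh.

D dominant seventh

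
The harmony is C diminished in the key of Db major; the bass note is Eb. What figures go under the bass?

Eb is the third of C diminished, so the chord is in first inversion.
A triad in first inversion is figured 6/3, conventionally abbreviated 6.

6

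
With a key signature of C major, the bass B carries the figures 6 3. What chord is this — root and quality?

The figures 6 3 indicate a triad in first inversion.
In first inversion the root lies a sixth above the bass: a sixth above B in C major is G.
The chord tones are B, D, G, giving G major.

G major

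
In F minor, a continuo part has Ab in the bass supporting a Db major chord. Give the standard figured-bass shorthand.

6/4

Ab is the fifth of Db major, so the chord is in second inversion.
A triad in second inversion is figured 6/4, conventionally abbreviated 6/4.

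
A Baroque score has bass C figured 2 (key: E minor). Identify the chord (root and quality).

The figures 2 indicate a seventh chord in third inversion.
In third inversion the root lies a second above the bass: a second above C in E minor is D.
The chord tones are C, D, F#, A, giving D dominant seventh.

D dominant seventh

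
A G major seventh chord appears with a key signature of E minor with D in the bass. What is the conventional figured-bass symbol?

4/3

D is the fifth of G major seventh, so the chord is in second inversion.
A seventh chord in second inversion is figured 6/4/3, conventionally abbreviated 4/3.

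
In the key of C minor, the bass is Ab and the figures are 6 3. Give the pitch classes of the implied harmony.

A third above Ab in this key is C.
A sixth above Ab in this key is F.
Together with the bass Ab, this spells F minor in first inversion.

Ab, C, F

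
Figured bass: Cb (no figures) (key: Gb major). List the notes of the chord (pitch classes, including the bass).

An unfigured bass implies 5/3.
A third above Cb in this key is Eb.
A fifth above Cb in this key is Gb.
Together with the bass Cb, this spells Cb major in root position.

Cb, Eb, Gb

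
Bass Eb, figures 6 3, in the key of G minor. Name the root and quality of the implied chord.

The figures 6 3 indicate a triad in first inversion.
In first inversion the root lies a sixth above the bass: a sixth above Eb in G minor is C.
The chord tones are Eb, G, C, giving C minor.

C minor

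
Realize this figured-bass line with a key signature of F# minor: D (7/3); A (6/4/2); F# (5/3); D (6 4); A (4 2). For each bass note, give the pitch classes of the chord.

D (7/5/3): D, F#, A, C#.
A (6/4/2): A, B, D, F#.
F# (5/3): F#, A, C#.
D (6/4): D, G#, B.
A (6/4/2): A, B, D, F#.

D, F#, A, C# | A, B, D, F# | F#, A, C# | D, G#, B | A, B, D, F#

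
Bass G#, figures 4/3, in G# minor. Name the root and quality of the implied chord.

The figures 4/3 indicate a seventh chord in second inversion.
In second inversion the root lies a fourth above the bass: a fourth above G# in G# minor is C#.
The chord tones are G#, B, C#, E, giving C# minor seventh.

C# minor seventh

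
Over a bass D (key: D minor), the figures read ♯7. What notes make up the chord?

D, F, A, C#

The written figures ♯7 are shorthand for 7/5/3: the 5/3 are implied.
A third above D in this key is F.
A fifth above D in this key is A.
A seventh above D in this key is C, raised to C# by the sharp.
Together with the bass D, this spells D minor-major seventh in root position.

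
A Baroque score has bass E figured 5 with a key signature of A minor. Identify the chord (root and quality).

The figures 5 indicate a triad in root position.
In root position the bass is the root, so the root is E.
The chord tones are E, G, B, giving E minor.

E minor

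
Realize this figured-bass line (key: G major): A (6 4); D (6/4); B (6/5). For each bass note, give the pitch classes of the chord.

A, D, F# | D, G, B | B, D, F#, G

A (6/4): A, D, F#.
D (6/4): D, G, B.
B (6/5/3): B, D, F#, G.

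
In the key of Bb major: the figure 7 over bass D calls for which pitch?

Counting 6 letter steps above D lands on C; in Bb major, that letter is C.

C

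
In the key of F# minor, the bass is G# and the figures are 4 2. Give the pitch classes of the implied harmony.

G#, A, C#, E

The written figures 4 2 are shorthand for 6/4/2: the 6 is implied.
A second above G# in this key is A.
A fourth above G# in this key is C#.
A sixth above G# in this key is E.
Together with the bass G#, this spells A major seventh in third inversion.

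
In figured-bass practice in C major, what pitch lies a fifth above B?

F

Counting 4 letter steps above B lands on F; in C major, that letter is F.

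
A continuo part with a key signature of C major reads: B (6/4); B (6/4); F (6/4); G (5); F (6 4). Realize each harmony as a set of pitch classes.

B (6/4): B, E, G.
B (6/4): B, E, G.
F (6/4): F, B, D.
G (5/3): G, B, D.
F (6/4): F, B, D.

B, E, G | B, E, G | F, B, D | G, B, D | F, B, D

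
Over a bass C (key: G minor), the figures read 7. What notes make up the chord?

The written figures 7 are shorthand for 7/5/3: the 5/3 are implied.
A third above C in this key is Eb.
A fifth above C in this key is G.
A seventh above C in this key is Bb.
Together with the bass C, this spells C minor seventh in root position.

C, Eb, G, Bb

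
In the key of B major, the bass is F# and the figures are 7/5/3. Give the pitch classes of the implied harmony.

A third above F# in this key is A#.
A fifth above F# in this key is C#.
A seventh above F# in this key is E.
Together with the bass F#, this spells F# dominant seventh in root position.

F#, A#, C#, E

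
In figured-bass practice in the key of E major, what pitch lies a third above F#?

A

Counting 2 letter steps above F# lands on A; in E major, that letter is A.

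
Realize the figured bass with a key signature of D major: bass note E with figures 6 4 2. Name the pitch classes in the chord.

A second above E in this key is F#.
A fourth above E in this key is A.
A sixth above E in this key is C#.
Together with the bass E, this spells F# minor seventh in third inversion.

E, F#, A, C#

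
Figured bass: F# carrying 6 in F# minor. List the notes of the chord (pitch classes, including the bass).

The written figures 6 are shorthand for 6/3: the 3 is implied.
A third above F# in this key is A.
A sixth above F# in this key is D.
Together with the bass F#, this spells D major in first inversion.

F#, A, D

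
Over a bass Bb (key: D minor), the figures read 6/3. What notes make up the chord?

A third above Bb in this key is D.
A sixth above Bb in this key is G.
Together with the bass Bb, this spells G minor in first inversion.

Bb, D, G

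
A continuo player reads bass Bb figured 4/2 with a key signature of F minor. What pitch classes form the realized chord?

Bb, C, Eb, G

The written figures 4/2 are shorthand for 6/4/2: the 6 is implied.
A second above Bb in this key is C.
A fourth above Bb in this key is Eb.
A sixth above Bb in this key is G.
Together with the bass Bb, this spells C minor seventh in third inversion.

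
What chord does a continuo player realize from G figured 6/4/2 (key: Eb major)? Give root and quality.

The figures 6/4/2 indicate a seventh chord in third inversion.
In third inversion the root lies a second above the bass: a second above G in Eb major is Ab.
The chord tones are G, Ab, C, Eb, giving Ab major seventh.

Ab major seventh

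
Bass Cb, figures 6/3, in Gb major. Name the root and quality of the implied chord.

Ab minor

The figures 6/3 indicate a triad in first inversion.
In first inversion the root lies a sixth above the bass: a sixth above Cb in Gb major is Ab.
The chord tones are Cb, Eb, Ab, giving Ab minor.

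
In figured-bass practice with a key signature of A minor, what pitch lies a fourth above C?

Counting 3 letter steps above C lands on F; in A minor, that letter is F.

F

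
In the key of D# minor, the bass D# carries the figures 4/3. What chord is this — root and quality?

The figures 4/3 indicate a seventh chord in second inversion.
In second inversion the root lies a fourth above the bass: a fourth above D# in D# minor is G#.
The chord tones are D#, F#, G#, B, giving G# minor seventh.

G# minor seventh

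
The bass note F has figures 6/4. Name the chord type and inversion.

Intervals of 6/4 above the bass form a triad; the bass is the fifth, so this is second inversion.

triad, second inversion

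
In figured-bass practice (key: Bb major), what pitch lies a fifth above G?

Counting 4 letter steps above G lands on D; in Bb major, that letter is D.

D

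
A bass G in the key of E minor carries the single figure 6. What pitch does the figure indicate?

Counting 5 letter steps above G lands on E; in E minor, that letter is E.

E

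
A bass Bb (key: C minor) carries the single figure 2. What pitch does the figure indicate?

C

Counting 1 letter step above Bb lands on C; in C minor, that letter is C.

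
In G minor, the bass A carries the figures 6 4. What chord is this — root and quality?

D minor

The figures 6 4 indicate a triad in second inversion.
In second inversion the root lies a fourth above the bass: a fourth above A in G minor is D.
The chord tones are A, D, F, giving D minor.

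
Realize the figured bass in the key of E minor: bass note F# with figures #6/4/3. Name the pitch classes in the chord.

F#, A, B, D#

A third above F# in this key is A.
A fourth above F# in this key is B.
A sixth above F# in this key is D, raised to D# by the sharp.
Together with the bass F#, this spells B dominant seventh in second inversion.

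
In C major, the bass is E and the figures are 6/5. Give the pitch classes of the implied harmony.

The written figures 6/5 are shorthand for 6/5/3: the 3 is implied.
A third above E in this key is G.
A fifth above E in this key is B.
A sixth above E in this key is C.
Together with the bass E, this spells C major seventh in first inversion.

E, G, B, C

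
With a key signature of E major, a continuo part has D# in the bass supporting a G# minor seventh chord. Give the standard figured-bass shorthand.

D# is the fifth of G# minor seventh, so the chord is in second inversion.
A seventh chord in second inversion is figured 6/4/3, conventionally abbreviated 4/3.

4/3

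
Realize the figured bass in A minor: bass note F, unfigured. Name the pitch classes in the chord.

F, A, C

An unfigured bass implies 5/3.
A third above F in this key is A.
A fifth above F in this key is C.
Together with the bass F, this spells F major in root position.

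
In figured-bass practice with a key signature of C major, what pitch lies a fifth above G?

D

Counting 4 letter steps above G lands on D; in C major, that letter is D.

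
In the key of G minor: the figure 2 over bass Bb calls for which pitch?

C

Counting 1 letter step above Bb lands on C; in G minor, that letter is C.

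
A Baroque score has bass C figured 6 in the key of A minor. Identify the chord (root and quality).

The figures 6 indicate a triad in first inversion.
In first inversion the root lies a sixth above the bass: a sixth above C in A minor is A.
The chord tones are C, E, A, giving A minor.

A minor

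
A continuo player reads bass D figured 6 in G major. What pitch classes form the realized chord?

D, F#, B

The written figures 6 are shorthand for 6/3: the 3 is implied.
A third above D in this key is F#.
A sixth above D in this key is B.
Together with the bass D, this spells B minor in first inversion.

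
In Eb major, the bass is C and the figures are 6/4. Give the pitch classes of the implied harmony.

A fourth above C in this key is F.
A sixth above C in this key is Ab.
Together with the bass C, this spells F minor in second inversion.

C, F, Ab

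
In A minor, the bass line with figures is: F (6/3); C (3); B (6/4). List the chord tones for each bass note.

F, A, D | C, E, G | B, E, G

F (6/3): F, A, D.
C (5/3): C, E, G.
B (6/4): B, E, G.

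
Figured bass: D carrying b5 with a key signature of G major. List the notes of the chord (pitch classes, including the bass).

The written figures b5 are shorthand for 5/3: the 3 is implied.
A third above D in this key is F#.
A fifth above D in this key is A, lowered to Ab by the flat.

D, F#, Ab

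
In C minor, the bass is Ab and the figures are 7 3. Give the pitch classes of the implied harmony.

Ab, C, Eb, G

The written figures 7 3 are shorthand for 7/5/3: the 5 is implied.
A third above Ab in this key is C.
A fifth above Ab in this key is Eb.
A seventh above Ab in this key is G.
Together with the bass Ab, this spells Ab major seventh in root position.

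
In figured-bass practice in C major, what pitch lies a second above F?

Counting 1 letter step above F lands on G; in C major, that letter is G.

G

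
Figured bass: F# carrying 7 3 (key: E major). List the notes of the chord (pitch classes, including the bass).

The written figures 7 3 are shorthand for 7/5/3: the 5 is implied.
A third above F# in this key is A.
A fifth above F# in this key is C#.
A seventh above F# in this key is E.
Together with the bass F#, this spells F# minor seventh in root position.

F#, A, C#, E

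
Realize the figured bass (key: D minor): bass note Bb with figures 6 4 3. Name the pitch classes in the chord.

A third above Bb in this key is D.
A fourth above Bb in this key is E.
A sixth above Bb in this key is G.
Together with the bass Bb, this spells E half-diminished seventh in second inversion.

Bb, D, E, G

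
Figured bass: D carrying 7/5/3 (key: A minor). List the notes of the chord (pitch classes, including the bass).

A third above D in this key is F.
A fifth above D in this key is A.
A seventh above D in this key is C.
Together with the bass D, this spells D minor seventh in root position.

D, F, A, C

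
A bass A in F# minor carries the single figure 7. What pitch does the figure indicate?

Counting 6 letter steps above A lands on G; in F# minor, that letter is G#.

G#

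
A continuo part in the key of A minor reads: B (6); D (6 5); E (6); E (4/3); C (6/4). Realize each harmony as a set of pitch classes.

B, D, G | D, F, A, B | E, G, C | E, G, A, C | C, F, A

B (6/3): B, D, G.
D (6/5/3): D, F, A, B.
E (6/3): E, G, C.
E (6/4/3): E, G, A, C.
C (6/4): C, F, A.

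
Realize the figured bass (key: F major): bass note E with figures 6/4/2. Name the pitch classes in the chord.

E, F, A, C

A second above E in this key is F.
A fourth above E in this key is A.
A sixth above E in this key is C.
Together with the bass E, this spells F major seventh in third inversion.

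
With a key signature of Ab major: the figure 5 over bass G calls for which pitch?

Db

Counting 4 letter steps above G lands on D; in Ab major, that letter is Db.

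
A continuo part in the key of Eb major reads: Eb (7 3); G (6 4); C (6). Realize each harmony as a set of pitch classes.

Eb, G, Bb, D | G, C, Eb | C, Eb, Ab

Eb (7/5/3): Eb, G, Bb, D.
G (6/4): G, C, Eb.
C (6/3): C, Eb, Ab.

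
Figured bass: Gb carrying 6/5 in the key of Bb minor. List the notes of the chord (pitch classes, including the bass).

The written figures 6/5 are shorthand for 6/5/3: the 3 is implied.
A third above Gb in this key is Bb.
A fifth above Gb in this key is Db.
A sixth above Gb in this key is Eb.
Together with the bass Gb, this spells Eb minor seventh in first inversion.

Gb, Bb, Db, Eb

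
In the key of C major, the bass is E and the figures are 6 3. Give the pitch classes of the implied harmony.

E, G, C

A third above E in this key is G.
A sixth above E in this key is C.
Together with the bass E, this spells C major in first inversion.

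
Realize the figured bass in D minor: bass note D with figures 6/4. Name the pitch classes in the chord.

D, G, Bb

A fourth above D in this key is G.
A sixth above D in this key is Bb.
Together with the bass D, this spells G minor in second inversion.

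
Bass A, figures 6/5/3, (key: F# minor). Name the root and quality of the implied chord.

F# minor seventh

The figures 6/5/3 indicate a seventh chord in first inversion.
In first inversion the root lies a sixth above the bass: a sixth above A in F# minor is F#.
The chord tones are A, C#, E, F#, giving F# minor seventh.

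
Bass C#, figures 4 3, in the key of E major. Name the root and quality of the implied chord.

F# minor seventh

The figures 4 3 indicate a seventh chord in second inversion.
In second inversion the root lies a fourth above the bass: a fourth above C# in E major is F#.
The chord tones are C#, E, F#, A, giving F# minor seventh.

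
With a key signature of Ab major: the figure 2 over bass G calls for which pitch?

Counting 1 letter step above G lands on A; in Ab major, that letter is Ab.

Ab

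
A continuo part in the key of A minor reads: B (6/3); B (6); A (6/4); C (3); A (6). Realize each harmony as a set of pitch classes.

B, D, G | B, D, G | A, D, F | C, E, G | A, C, F

B (6/3): B, D, G.
B (6/3): B, D, G.
A (6/4): A, D, F.
C (5/3): C, E, G.
A (6/3): A, C, F.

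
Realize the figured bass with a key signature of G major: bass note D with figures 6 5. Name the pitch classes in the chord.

D, F#, A, B

The written figures 6 5 are shorthand for 6/5/3: the 3 is implied.
A third above D in this key is F#.
A fifth above D in this key is A.
A sixth above D in this key is B.
Together with the bass D, this spells B minor seventh in first inversion.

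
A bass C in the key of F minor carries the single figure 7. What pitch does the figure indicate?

Counting 6 letter steps above C lands on B; in F minor, that letter is Bb.

Bb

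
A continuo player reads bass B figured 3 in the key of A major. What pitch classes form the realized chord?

B, D, F#

The written figures 3 are shorthand for 5/3: the 5 is implied.
A third above B in this key is D.
A fifth above B in this key is F#.
Together with the bass B, this spells B minor in root position.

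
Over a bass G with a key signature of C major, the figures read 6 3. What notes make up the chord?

A third above G in this key is B.
A sixth above G in this key is E.
Together with the bass G, this spells E minor in first inversion.

G, B, E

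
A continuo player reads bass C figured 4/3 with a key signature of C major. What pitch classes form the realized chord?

C, E, F, A

The written figures 4/3 are shorthand for 6/4/3: the 6 is implied.
A third above C in this key is E.
A fourth above C in this key is F.
A sixth above C in this key is A.
Together with the bass C, this spells F major seventh in second inversion.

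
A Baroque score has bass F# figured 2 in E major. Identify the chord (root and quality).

G# minor seventh

The figures 2 indicate a seventh chord in third inversion.
In third inversion the root lies a second above the bass: a second above F# in E major is G#.
The chord tones are F#, G#, B, D#, giving G# minor seventh.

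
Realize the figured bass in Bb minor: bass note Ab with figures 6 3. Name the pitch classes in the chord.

A third above Ab in this key is C.
A sixth above Ab in this key is F.
Together with the bass Ab, this spells F minor in first inversion.

Ab, C, F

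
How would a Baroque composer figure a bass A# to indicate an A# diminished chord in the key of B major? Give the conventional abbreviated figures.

no figures

A# is the root of A# diminished, so the chord is in root position.
A triad in root position is figured 5/3, conventionally abbreviated (no figures — root-position triad).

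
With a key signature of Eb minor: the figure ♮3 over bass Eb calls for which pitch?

Counting 2 letter steps above Eb lands on G; in Eb minor, that letter is Gb.
The ♮3 figure makes it natural, giving G.

G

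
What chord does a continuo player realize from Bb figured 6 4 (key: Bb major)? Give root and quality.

The figures 6 4 indicate a triad in second inversion.
In second inversion the root lies a fourth above the bass: a fourth above Bb in Bb major is Eb.
The chord tones are Bb, Eb, G, giving Eb major.

Eb major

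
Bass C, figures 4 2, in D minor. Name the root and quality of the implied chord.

The figures 4 2 indicate a seventh chord in third inversion.
In third inversion the root lies a second above the bass: a second above C in D minor is D.
The chord tones are C, D, F, A, giving D minor seventh.

D minor seventh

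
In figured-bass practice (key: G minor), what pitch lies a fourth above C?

Counting 3 letter steps above C lands on F; in G minor, that letter is F.

F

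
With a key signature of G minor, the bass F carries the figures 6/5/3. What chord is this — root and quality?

D minor seventh

The figures 6/5/3 indicate a seventh chord in first inversion.
In first inversion the root lies a sixth above the bass: a sixth above F in G minor is D.
The chord tones are F, A, C, D, giving D minor seventh.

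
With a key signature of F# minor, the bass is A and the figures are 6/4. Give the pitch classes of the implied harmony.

A fourth above A in this key is D.
A sixth above A in this key is F#.
Together with the bass A, this spells D major in second inversion.

A, D, F#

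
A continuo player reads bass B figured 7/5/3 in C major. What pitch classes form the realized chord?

A third above B in this key is D.
A fifth above B in this key is F.
A seventh above B in this key is A.
Together with the bass B, this spells B half-diminished seventh in root position.

B, D, F, A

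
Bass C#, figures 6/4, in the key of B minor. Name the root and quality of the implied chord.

The figures 6/4 indicate a triad in second inversion.
In second inversion the root lies a fourth above the bass: a fourth above C# in B minor is F#.
The chord tones are C#, F#, A, giving F# minor.

F# minor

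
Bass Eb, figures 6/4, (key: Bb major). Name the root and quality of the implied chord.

The figures 6/4 indicate a triad in second inversion.
In second inversion the root lies a fourth above the bass: a fourth above Eb in Bb major is A.
The chord tones are Eb, A, C, giving A diminished.

A diminished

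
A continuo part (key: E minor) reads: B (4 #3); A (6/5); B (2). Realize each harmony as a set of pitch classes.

B (6/4/#3): B, D#, E, G.
A (6/5/3): A, C, E, F#.
B (6/4/2): B, C, E, G.

B, D#, E, G | A, C, E, F# | B, C, E, G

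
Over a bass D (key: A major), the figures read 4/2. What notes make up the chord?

D, E, G#, B

The written figures 4/2 are shorthand for 6/4/2: the 6 is implied.
A second above D in this key is E.
A fourth above D in this key is G#.
A sixth above D in this key is B.
Together with the bass D, this spells E dominant seventh in third inversion.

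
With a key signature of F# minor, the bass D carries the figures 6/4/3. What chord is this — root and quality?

G# half-diminished seventh

The figures 6/4/3 indicate a seventh chord in second inversion.
In second inversion the root lies a fourth above the bass: a fourth above D in F# minor is G#.
The chord tones are D, F#, G#, B, giving G# half-diminished seventh.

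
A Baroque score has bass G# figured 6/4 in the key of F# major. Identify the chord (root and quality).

C# major

The figures 6/4 indicate a triad in second inversion.
In second inversion the root lies a fourth above the bass: a fourth above G# in F# major is C#.
The chord tones are G#, C#, E#, giving C# major.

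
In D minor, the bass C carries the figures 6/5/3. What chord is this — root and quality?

A minor seventh

The figures 6/5/3 indicate a seventh chord in first inversion.
In first inversion the root lies a sixth above the bass: a sixth above C in D minor is A.
The chord tones are C, E, G, A, giving A minor seventh.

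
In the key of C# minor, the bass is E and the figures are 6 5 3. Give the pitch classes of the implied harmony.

A third above E in this key is G#.
A fifth above E in this key is B.
A sixth above E in this key is C#.
Together with the bass E, this spells C# minor seventh in first inversion.

E, G#, B, C#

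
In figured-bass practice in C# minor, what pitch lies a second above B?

Counting 1 letter step above B lands on C; in C# minor, that letter is C#.

C#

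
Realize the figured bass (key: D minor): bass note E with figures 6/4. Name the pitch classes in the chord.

E, A, C

A fourth above E in this key is A.
A sixth above E in this key is C.
Together with the bass E, this spells A minor in second inversion.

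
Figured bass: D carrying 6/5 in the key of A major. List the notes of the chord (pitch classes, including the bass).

D, F#, A, B

The written figures 6/5 are shorthand for 6/5/3: the 3 is implied.
A third above D in this key is F#.
A fifth above D in this key is A.
A sixth above D in this key is B.
Together with the bass D, this spells B minor seventh in first inversion.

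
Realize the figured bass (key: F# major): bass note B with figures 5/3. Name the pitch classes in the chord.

B, D#, F#

A third above B in this key is D#.
A fifth above B in this key is F#.
Together with the bass B, this spells B major in root position.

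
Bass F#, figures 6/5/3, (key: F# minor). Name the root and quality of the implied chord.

The figures 6/5/3 indicate a seventh chord in first inversion.
In first inversion the root lies a sixth above the bass: a sixth above F# in F# minor is D.
The chord tones are F#, A, C#, D, giving D major seventh.

D major seventh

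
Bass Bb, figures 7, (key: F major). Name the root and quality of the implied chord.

The figures 7 indicate a seventh chord in root position.
In root position the bass is the root, so the root is Bb.
The chord tones are Bb, D, F, A, giving Bb major seventh.

Bb major seventh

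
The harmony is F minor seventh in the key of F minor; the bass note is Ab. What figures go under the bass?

6/5

Ab is the third of F minor seventh, so the chord is in first inversion.
A seventh chord in first inversion is figured 6/5/3, conventionally abbreviated 6/5.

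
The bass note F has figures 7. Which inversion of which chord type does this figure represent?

7 is shorthand for 7/5/3.
Intervals of 7/5/3 above the bass form a seventh chord; the bass is the root, so this is root position.

seventh chord, root position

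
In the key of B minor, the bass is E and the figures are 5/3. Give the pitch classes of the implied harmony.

A third above E in this key is G.
A fifth above E in this key is B.
Together with the bass E, this spells E minor in root position.

E, G, B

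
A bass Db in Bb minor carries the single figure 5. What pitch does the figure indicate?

Counting 4 letter steps above Db lands on A; in Bb minor, that letter is Ab.

Ab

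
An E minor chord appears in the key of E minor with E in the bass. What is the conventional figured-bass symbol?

no figures

E is the root of E minor, so the chord is in root position.
A triad in root position is figured 5/3, conventionally abbreviated (no figures — root-position triad).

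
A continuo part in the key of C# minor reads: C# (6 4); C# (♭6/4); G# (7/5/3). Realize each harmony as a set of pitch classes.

C#, F#, A | C#, F#, Ab | G#, B, D#, F#

C# (6/4): C#, F#, A.
C# (b6/4): C#, F#, Ab.
G# (7/5/3): G#, B, D#, F#.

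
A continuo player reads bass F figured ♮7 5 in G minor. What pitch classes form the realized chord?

The written figures ♮7 5 are shorthand for 7/5/3: the 3 is implied.
A third above F in this key is A.
A fifth above F in this key is C.
A seventh above F in this key is Eb, made natural (E) by the ♮ figure.
Together with the bass F, this spells F major seventh in root position.

F, A, C, E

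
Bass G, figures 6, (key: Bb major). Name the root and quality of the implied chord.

Eb major

The figures 6 indicate a triad in first inversion.
In first inversion the root lies a sixth above the bass: a sixth above G in Bb major is Eb.
The chord tones are G, Bb, Eb, giving Eb major.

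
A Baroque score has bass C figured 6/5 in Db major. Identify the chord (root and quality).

Ab dominant seventh

The figures 6/5 indicate a seventh chord in first inversion.
In first inversion the root lies a sixth above the bass: a sixth above C in Db major is Ab.
The chord tones are C, Eb, Gb, Ab, giving Ab dominant seventh.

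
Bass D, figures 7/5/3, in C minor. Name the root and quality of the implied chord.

D half-diminished seventh

The figures 7/5/3 indicate a seventh chord in root position.
In root position the bass is the root, so the root is D.
The chord tones are D, F, Ab, C, giving D half-diminished seventh.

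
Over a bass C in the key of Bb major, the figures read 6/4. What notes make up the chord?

C, F, A

A fourth above C in this key is F.
A sixth above C in this key is A.
Together with the bass C, this spells F major in second inversion.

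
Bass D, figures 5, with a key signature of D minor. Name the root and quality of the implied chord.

D minor

The figures 5 indicate a triad in root position.
In root position the bass is the root, so the root is D.
The chord tones are D, F, A, giving D minor.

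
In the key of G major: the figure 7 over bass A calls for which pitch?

G

Counting 6 letter steps above A lands on G; in G major, that letter is G.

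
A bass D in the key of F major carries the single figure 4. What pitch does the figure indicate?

Counting 3 letter steps above D lands on G; in F major, that letter is G.

G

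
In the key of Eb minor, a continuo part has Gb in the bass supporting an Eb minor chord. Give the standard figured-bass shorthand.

6

Gb is the third of Eb minor, so the chord is in first inversion.
A triad in first inversion is figured 6/3, conventionally abbreviated 6.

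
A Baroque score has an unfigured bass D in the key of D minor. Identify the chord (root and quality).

An unfigured bass indicates a triad in root position.
In root position the bass is the root, so the root is D.
The chord tones are D, F, A, giving D minor.

D minor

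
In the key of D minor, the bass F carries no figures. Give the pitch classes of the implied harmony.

An unfigured bass implies 5/3.
A third above F in this key is A.
A fifth above F in this key is C.
Together with the bass F, this spells F major in root position.

F, A, C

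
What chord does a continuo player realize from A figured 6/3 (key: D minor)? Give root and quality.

The figures 6/3 indicate a triad in first inversion.
In first inversion the root lies a sixth above the bass: a sixth above A in D minor is F.
The chord tones are A, C, F, giving F major.

F major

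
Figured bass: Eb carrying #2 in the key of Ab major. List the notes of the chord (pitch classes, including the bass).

Eb, F#, Ab, C

The written figures #2 are shorthand for 6/4/2: the 6/4 are implied.
A second above Eb in this key is F, raised to F# by the sharp.
A fourth above Eb in this key is Ab.
A sixth above Eb in this key is C.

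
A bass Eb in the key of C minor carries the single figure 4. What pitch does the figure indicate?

Counting 3 letter steps above Eb lands on A; in C minor, that letter is Ab.

Ab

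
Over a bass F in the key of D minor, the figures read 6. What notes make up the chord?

F, A, D

The written figures 6 are shorthand for 6/3: the 3 is implied.
A third above F in this key is A.
A sixth above F in this key is D.
Together with the bass F, this spells D minor in first inversion.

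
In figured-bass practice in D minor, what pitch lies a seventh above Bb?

Counting 6 letter steps above Bb lands on A; in D minor, that letter is A.

A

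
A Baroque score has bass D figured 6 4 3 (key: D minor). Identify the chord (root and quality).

G minor seventh

The figures 6 4 3 indicate a seventh chord in second inversion.
In second inversion the root lies a fourth above the bass: a fourth above D in D minor is G.
The chord tones are D, F, G, Bb, giving G minor seventh.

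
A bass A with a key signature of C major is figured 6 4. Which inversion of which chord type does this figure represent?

triad, second inversion

Intervals of 6/4 above the bass form a triad; the bass is the fifth, so this is second inversion.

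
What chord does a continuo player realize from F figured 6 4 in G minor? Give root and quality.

Bb major

The figures 6 4 indicate a triad in second inversion.
In second inversion the root lies a fourth above the bass: a fourth above F in G minor is Bb.
The chord tones are F, Bb, D, giving Bb major.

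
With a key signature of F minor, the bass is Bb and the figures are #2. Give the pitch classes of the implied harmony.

Bb, C#, Eb, G

The written figures #2 are shorthand for 6/4/2: the 6/4 are implied.
A second above Bb in this key is C, raised to C# by the sharp.
A fourth above Bb in this key is Eb.
A sixth above Bb in this key is G.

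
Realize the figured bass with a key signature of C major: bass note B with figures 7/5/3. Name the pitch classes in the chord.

B, D, F, A

A third above B in this key is D.
A fifth above B in this key is F.
A seventh above B in this key is A.
Together with the bass B, this spells B half-diminished seventh in root position.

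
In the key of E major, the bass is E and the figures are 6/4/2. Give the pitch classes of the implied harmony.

E, F#, A, C#

A second above E in this key is F#.
A fourth above E in this key is A.
A sixth above E in this key is C#.
Together with the bass E, this spells F# minor seventh in third inversion.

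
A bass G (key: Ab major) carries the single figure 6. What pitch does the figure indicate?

Eb

Counting 5 letter steps above G lands on E; in Ab major, that letter is Eb.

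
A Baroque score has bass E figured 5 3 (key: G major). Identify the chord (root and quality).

E minor

The figures 5 3 indicate a triad in root position.
In root position the bass is the root, so the root is E.
The chord tones are E, G, B, giving E minor.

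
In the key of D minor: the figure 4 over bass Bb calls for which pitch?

E

Counting 3 letter steps above Bb lands on E; in D minor, that letter is E.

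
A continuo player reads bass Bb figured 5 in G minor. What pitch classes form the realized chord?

Bb, D, F

The written figures 5 are shorthand for 5/3: the 3 is implied.
A third above Bb in this key is D.
A fifth above Bb in this key is F.
Together with the bass Bb, this spells Bb major in root position.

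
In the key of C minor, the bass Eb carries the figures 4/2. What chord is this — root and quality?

The figures 4/2 indicate a seventh chord in third inversion.
In third inversion the root lies a second above the bass: a second above Eb in C minor is F.
The chord tones are Eb, F, Ab, C, giving F minor seventh.

F minor seventh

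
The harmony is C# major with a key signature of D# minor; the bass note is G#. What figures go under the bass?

G# is the fifth of C# major, so the chord is in second inversion.
A triad in second inversion is figured 6/4, conventionally abbreviated 6/4.

6/4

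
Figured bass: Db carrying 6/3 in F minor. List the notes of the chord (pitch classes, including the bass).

Db, F, Bb

A third above Db in this key is F.
A sixth above Db in this key is Bb.
Together with the bass Db, this spells Bb minor in first inversion.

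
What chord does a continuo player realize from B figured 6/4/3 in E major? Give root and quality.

E major seventh

The figures 6/4/3 indicate a seventh chord in second inversion.
In second inversion the root lies a fourth above the bass: a fourth above B in E major is E.
The chord tones are B, D#, E, G#, giving E major seventh.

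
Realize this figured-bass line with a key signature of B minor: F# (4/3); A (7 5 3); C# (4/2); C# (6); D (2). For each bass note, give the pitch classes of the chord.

F#, A, B, D | A, C#, E, G | C#, D, F#, A | C#, E, A | D, E, G, B

F# (6/4/3): F#, A, B, D.
A (7/5/3): A, C#, E, G.
C# (6/4/2): C#, D, F#, A.
C# (6/3): C#, E, A.
D (6/4/2): D, E, G, B.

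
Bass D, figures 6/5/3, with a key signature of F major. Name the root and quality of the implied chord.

The figures 6/5/3 indicate a seventh chord in first inversion.
In first inversion the root lies a sixth above the bass: a sixth above D in F major is Bb.
The chord tones are D, F, A, Bb, giving Bb major seventh.

Bb major seventh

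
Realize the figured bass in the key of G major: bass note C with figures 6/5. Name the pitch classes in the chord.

C, E, G, A

The written figures 6/5 are shorthand for 6/5/3: the 3 is implied.
A third above C in this key is E.
A fifth above C in this key is G.
A sixth above C in this key is A.
Together with the bass C, this spells A minor seventh in first inversion.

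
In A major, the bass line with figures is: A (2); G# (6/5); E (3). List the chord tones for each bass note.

A, B, D, F# | G#, B, D, E | E, G#, B

A (6/4/2): A, B, D, F#.
G# (6/5/3): G#, B, D, E.
E (5/3): E, G#, B.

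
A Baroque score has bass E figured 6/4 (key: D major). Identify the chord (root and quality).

The figures 6/4 indicate a triad in second inversion.
In second inversion the root lies a fourth above the bass: a fourth above E in D major is A.
The chord tones are E, A, C#, giving A major.

A major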